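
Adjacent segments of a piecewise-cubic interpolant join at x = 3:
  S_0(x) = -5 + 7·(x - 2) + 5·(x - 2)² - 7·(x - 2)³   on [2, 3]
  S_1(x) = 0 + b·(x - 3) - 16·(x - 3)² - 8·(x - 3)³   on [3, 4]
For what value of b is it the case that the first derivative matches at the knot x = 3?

S_0'(x) = 7 + 10·(x - 2) - 21·(x - 2)², so S_0'(3) = -4. On the right, S_1'(3) = b, so b = -4.

-4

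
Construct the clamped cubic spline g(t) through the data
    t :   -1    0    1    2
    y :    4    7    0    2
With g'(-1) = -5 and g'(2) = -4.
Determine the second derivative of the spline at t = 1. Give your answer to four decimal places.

29.8667

With m_i denoting the second derivative at x_i, h_i = 1, 1, 1, and Δ_i = (y_(i+1) − y_i)/h_i = 3, -7, 2:
  1·m_0 + 4·m_1 + 1·m_2 = 6(Δ_1 - Δ_0) = -60
  1·m_1 + 4·m_2 + 1·m_3 = 6(Δ_2 - Δ_1) = 54
Clamped end conditions give two more equations: 2h_0·m_0 + h_0·m_1 = 6(Δ_0 - g'(-1)) = 48 and h_2·m_2 + 2h_2·m_3 = 6(g'(2) - Δ_2) = -36.
Solving: m_0 = 604/15, m_1 = -488/15, m_2 = 448/15, m_3 = -494/15.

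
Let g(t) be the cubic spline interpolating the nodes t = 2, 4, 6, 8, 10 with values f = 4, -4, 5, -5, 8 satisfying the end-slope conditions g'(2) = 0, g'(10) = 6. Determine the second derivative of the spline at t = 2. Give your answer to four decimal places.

Let σ_i = g''(x_i). Step sizes h_i = 2, 2, 2, 2; slopes of the chords Δ_i = (y_(i+1) - y_i)/h_i = -4, 9/2, -5, 13/2.
  2·σ_0 + 8·σ_1 + 2·σ_2 = 6(Δ_1 - Δ_0) = 51
  2·σ_1 + 8·σ_2 + 2·σ_3 = 6(Δ_2 - Δ_1) = -57
  2·σ_2 + 8·σ_3 + 2·σ_4 = 6(Δ_3 - Δ_2) = 69
Clamped end conditions give two more equations: 2h_0·σ_0 + h_0·σ_1 = 6(Δ_0 - g'(2)) = -24 and h_3·σ_3 + 2h_3·σ_4 = 6(g'(10) - Δ_3) = -3.
Solving: σ_0 = -699/56, σ_1 = 363/28, σ_2 = -111/8, σ_3 = 393/28, σ_4 = -435/56.

-12.4821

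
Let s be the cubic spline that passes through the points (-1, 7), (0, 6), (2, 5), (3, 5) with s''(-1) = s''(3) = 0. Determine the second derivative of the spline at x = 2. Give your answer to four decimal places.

Write m_i for s''(x_i). With h_i = 1, 2, 1 and divided differences Δ_i = -1, -1/2, 0, the continuity of s' gives the tridiagonal system
  1·m_0 + 6·m_1 + 2·m_2 = 6(Δ_1 - Δ_0) = 3
  2·m_1 + 6·m_2 + 1·m_3 = 6(Δ_2 - Δ_1) = 3
Natural end conditions: m_0 = m_3 = 0.
Solving the tridiagonal system: m_0 = 0, m_1 = 3/8, m_2 = 3/8, m_3 = 0.

0.3750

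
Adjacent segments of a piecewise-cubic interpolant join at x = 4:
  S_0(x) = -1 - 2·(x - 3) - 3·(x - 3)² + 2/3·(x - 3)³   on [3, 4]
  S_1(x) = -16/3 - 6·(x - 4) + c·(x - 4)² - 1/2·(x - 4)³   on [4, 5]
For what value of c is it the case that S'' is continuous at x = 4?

-1

S_0''(x) = -6 + 4·(x - 3), so S_0''(4) = -2. On the right, S_1''(4) = 2c, so c = -1.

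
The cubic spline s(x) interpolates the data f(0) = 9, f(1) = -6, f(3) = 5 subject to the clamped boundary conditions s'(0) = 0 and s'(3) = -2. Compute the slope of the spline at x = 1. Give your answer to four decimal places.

-11.9167

Put M_i = s'' at the i-th knot. Here h = (1, 2) and Δ = (-15, 11/2), so the interior equations h_(i-1)·M_(i-1) + 2(h_(i-1)+h_i)·M_i + h_i·M_(i+1) = 6(Δ_i − Δ_(i-1)) read
  1·M_0 + 6·M_1 + 2·M_2 = 6(Δ_1 - Δ_0) = 123
Clamped end conditions give two more equations: 2h_0·M_0 + h_0·M_1 = 6(Δ_0 - s'(0)) = -90 and h_1·M_1 + 2h_1·M_2 = 6(s'(3) - Δ_1) = -45.
Solving the tridiagonal system: M_0 = -397/6, M_1 = 127/3, M_2 = -389/12.
On [1, 3], s'(x) = b_1 + 2c_1·(x - 1) + 3d_1·(x - 1)² with b_1 = Δ_1 - h_1(2M_1 + M_2)/6 = -143/12, c_1 = M_1/2 = 127/6, d_1 = (M_2 - M_1)/(6h_1) = -299/48. So s'(1) = -143/12.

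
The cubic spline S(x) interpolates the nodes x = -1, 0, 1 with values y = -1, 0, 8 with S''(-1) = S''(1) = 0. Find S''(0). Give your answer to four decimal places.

10.5000

Let σ_i = S''(x_i). Step sizes h_i = 1, 1; slopes of the chords Δ_i = (y_(i+1) - y_i)/h_i = 1, 8.
  1·σ_0 + 4·σ_1 + 1·σ_2 = 6(Δ_1 - Δ_0) = 42
Natural end conditions: σ_0 = σ_2 = 0.
Solving the tridiagonal system: σ_0 = 0, σ_1 = 21/2, σ_2 = 0.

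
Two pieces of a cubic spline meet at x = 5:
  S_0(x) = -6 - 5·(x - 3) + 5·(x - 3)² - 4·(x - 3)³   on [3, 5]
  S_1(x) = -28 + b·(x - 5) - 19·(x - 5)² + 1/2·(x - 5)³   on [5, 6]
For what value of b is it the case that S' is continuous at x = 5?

S_0'(x) = -5 + 10·(x - 3) - 12·(x - 3)², so S_0'(5) = -33. On the right, S_1'(5) = b, so b = -33.

-33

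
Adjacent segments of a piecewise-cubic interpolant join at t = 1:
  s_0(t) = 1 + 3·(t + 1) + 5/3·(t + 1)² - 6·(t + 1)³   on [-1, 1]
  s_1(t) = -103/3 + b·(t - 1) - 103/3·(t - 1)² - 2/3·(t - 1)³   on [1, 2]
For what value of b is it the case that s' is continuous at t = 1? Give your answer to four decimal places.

s_0'(t) = 3 + 10/3·(t + 1) - 18·(t + 1)², so s_0'(1) = -187/3. On the right, s_1'(1) = b, so b = -187/3.

-62.3333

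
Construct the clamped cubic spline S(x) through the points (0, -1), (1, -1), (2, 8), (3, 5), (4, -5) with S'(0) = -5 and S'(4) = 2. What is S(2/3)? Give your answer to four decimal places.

With M_i denoting the second derivative at x_i, h_i = 1, 1, 1, 1, and Δ_i = (y_(i+1) − y_i)/h_i = 0, 9, -3, -10:
  1·M_0 + 4·M_1 + 1·M_2 = 6(Δ_1 - Δ_0) = 54
  1·M_1 + 4·M_2 + 1·M_3 = 6(Δ_2 - Δ_1) = -72
  1·M_2 + 4·M_3 + 1·M_4 = 6(Δ_3 - Δ_2) = -42
Clamped end conditions give two more equations: 2h_0·M_0 + h_0·M_1 = 6(Δ_0 - S'(0)) = 30 and h_3·M_3 + 2h_3·M_4 = 6(S'(4) - Δ_3) = 72.
Hence M_0 = 193/28, M_1 = 227/14, M_2 = -71/4, M_3 = -241/14, M_4 = 1249/28.
On [0, 1], S(x) = -1 - 5·x + 193/56·x² + 87/56·x³.
With x = 2/3: S(2/3) = -295/126.

-2.3413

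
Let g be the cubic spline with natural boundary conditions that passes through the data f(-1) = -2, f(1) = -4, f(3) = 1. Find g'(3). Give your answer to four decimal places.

3.3750

With m_i denoting the second derivative at x_i, h_i = 2, 2, and Δ_i = (y_(i+1) − y_i)/h_i = -1, 5/2:
  2·m_0 + 8·m_1 + 2·m_2 = 6(Δ_1 - Δ_0) = 21
Natural end conditions: m_0 = m_2 = 0.
Hence m_0 = 0, m_1 = 21/8, m_2 = 0.
On [1, 3], g'(x) = b_1 + 2c_1·(x - 1) + 3d_1·(x - 1)² with b_1 = Δ_1 - h_1(2m_1 + m_2)/6 = 3/4, c_1 = m_1/2 = 21/16, d_1 = (m_2 - m_1)/(6h_1) = -7/32. So g'(3) = 27/8.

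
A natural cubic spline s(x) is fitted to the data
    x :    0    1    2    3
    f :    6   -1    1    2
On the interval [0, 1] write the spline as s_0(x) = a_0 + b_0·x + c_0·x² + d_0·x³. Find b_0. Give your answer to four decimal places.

-9.4667

With m_i denoting the second derivative at x_i, h_i = 1, 1, 1, and Δ_i = (y_(i+1) − y_i)/h_i = -7, 2, 1:
  1·m_0 + 4·m_1 + 1·m_2 = 6(Δ_1 - Δ_0) = 54
  1·m_1 + 4·m_2 + 1·m_3 = 6(Δ_2 - Δ_1) = -6
Natural end conditions: m_0 = m_3 = 0.
Solving the tridiagonal system: m_0 = 0, m_1 = 74/5, m_2 = -26/5, m_3 = 0.
On [0, 1], with s_0(x) = a_0 + b_0·x + c_0·x² + d_0·x³: c_0 = m_0/2 = 0, d_0 = (m_1 - m_0)/(6h_0) = 37/15, b_0 = Δ_0 - h_0(2m_0 + m_1)/6 = -142/15.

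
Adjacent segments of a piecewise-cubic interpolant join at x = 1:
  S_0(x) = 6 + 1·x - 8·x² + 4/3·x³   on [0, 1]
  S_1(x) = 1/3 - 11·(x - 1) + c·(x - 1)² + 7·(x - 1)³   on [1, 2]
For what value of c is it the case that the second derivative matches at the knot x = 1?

-4

S_0''(x) = -16 + 8·x, so S_0''(1) = -8. On the right, S_1''(1) = 2c, so c = -4.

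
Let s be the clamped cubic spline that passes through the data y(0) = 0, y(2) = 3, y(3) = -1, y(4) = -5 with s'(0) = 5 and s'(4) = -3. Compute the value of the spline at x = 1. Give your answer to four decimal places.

3.3864

Write M_i for s''(x_i). With h_i = 2, 1, 1 and divided differences Δ_i = 3/2, -4, -4, the continuity of s' gives the tridiagonal system
  2·M_0 + 6·M_1 + 1·M_2 = 6(Δ_1 - Δ_0) = -33
  1·M_1 + 4·M_2 + 1·M_3 = 6(Δ_2 - Δ_1) = 0
Clamped end conditions give two more equations: 2h_0·M_0 + h_0·M_1 = 6(Δ_0 - s'(0)) = -21 and h_2·M_2 + 2h_2·M_3 = 6(s'(4) - Δ_2) = 6.
Hence M_0 = -65/22, M_1 = -101/22, M_2 = 5/11, M_3 = 61/22.
On [0, 2], s(x) = 0 + 5·x - 65/44·x² - 3/22·x³.
With x = 1: s(1) = 149/44.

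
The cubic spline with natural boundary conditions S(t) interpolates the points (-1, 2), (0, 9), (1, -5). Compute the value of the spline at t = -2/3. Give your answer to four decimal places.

With M_i denoting the second derivative at x_i, h_i = 1, 1, and Δ_i = (y_(i+1) − y_i)/h_i = 7, -14:
  1·M_0 + 4·M_1 + 1·M_2 = 6(Δ_1 - Δ_0) = -126
Natural end conditions: M_0 = M_2 = 0.
Solving: M_0 = 0, M_1 = -63/2, M_2 = 0.
On [-1, 0], S(t) = 2 + 49/4·(t + 1) + 0·(t + 1)² - 21/4·(t + 1)³.
With (t + 1) = 1/3: S(-2/3) = 53/9.

5.8889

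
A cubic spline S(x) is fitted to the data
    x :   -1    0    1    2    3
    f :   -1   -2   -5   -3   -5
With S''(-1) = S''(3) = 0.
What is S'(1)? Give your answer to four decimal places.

-0.2500

Write M_i for S''(x_i). With h_i = 1, 1, 1, 1 and divided differences Δ_i = -1, -3, 2, -2, the continuity of S' gives the tridiagonal system
  1·M_0 + 4·M_1 + 1·M_2 = 6(Δ_1 - Δ_0) = -12
  1·M_1 + 4·M_2 + 1·M_3 = 6(Δ_2 - Δ_1) = 30
  1·M_2 + 4·M_3 + 1·M_4 = 6(Δ_3 - Δ_2) = -24
Natural end conditions: M_0 = M_4 = 0.
Hence M_0 = 0, M_1 = -81/14, M_2 = 78/7, M_3 = -123/14, M_4 = 0.
On [1, 2], S'(x) = b_2 + 2c_2·(x - 1) + 3d_2·(x - 1)² with b_2 = Δ_2 - h_2(2M_2 + M_3)/6 = -1/4, c_2 = M_2/2 = 39/7, d_2 = (M_3 - M_2)/(6h_2) = -93/28. So S'(1) = -1/4.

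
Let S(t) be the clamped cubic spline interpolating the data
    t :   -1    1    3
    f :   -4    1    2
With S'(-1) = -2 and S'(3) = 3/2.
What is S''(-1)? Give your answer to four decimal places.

Let M_i = S''(x_i). Step sizes h_i = 2, 2; slopes of the chords Δ_i = (y_(i+1) - y_i)/h_i = 5/2, 1/2.
  2·M_0 + 8·M_1 + 2·M_2 = 6(Δ_1 - Δ_0) = -12
Clamped end conditions give two more equations: 2h_0·M_0 + h_0·M_1 = 6(Δ_0 - S'(-1)) = 27 and h_1·M_1 + 2h_1·M_2 = 6(S'(3) - Δ_1) = 6.
Hence M_0 = 73/8, M_1 = -19/4, M_2 = 31/8.

9.1250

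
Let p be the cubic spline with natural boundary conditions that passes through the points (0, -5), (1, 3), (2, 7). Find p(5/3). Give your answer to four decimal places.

5.9630

Write m_i for p''(x_i). With h_i = 1, 1 and divided differences Δ_i = 8, 4, the continuity of p' gives the tridiagonal system
  1·m_0 + 4·m_1 + 1·m_2 = 6(Δ_1 - Δ_0) = -24
Natural end conditions: m_0 = m_2 = 0.
Solving the tridiagonal system: m_0 = 0, m_1 = -6, m_2 = 0.
On [1, 2], p(x) = 3 + 6·(x - 1) - 3·(x - 1)² + 1·(x - 1)³.
With (x - 1) = 2/3: p(5/3) = 161/27.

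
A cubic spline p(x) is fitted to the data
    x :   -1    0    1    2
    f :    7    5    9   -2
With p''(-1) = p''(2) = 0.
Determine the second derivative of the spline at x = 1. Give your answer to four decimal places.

With σ_i denoting the second derivative at x_i, h_i = 1, 1, 1, and Δ_i = (y_(i+1) − y_i)/h_i = -2, 4, -11:
  1·σ_0 + 4·σ_1 + 1·σ_2 = 6(Δ_1 - Δ_0) = 36
  1·σ_1 + 4·σ_2 + 1·σ_3 = 6(Δ_2 - Δ_1) = -90
Natural end conditions: σ_0 = σ_3 = 0.
Solving: σ_0 = 0, σ_1 = 78/5, σ_2 = -132/5, σ_3 = 0.

-26.4000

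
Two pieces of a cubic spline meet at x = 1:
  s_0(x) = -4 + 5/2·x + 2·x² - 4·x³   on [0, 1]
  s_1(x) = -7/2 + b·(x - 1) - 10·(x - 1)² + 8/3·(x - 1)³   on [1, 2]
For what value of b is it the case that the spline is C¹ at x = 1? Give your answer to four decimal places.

s_0'(x) = 5/2 + 4·x - 12·x², so s_0'(1) = -11/2. On the right, s_1'(1) = b, so b = -11/2.

-5.5000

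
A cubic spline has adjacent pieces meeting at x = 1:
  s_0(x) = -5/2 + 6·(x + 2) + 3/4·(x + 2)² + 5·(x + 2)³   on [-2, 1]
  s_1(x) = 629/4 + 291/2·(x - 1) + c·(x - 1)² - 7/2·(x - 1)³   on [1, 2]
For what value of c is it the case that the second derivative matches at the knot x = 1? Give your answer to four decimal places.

s_0''(x) = 3/2 + 30·(x + 2), so s_0''(1) = 183/2. On the right, s_1''(1) = 2c, so c = 183/4.

45.7500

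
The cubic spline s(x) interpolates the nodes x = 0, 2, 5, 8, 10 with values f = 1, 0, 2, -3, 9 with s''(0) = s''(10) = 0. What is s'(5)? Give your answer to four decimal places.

-1.4750

With m_i denoting the second derivative at x_i, h_i = 2, 3, 3, 2, and Δ_i = (y_(i+1) − y_i)/h_i = -1/2, 2/3, -5/3, 6:
  2·m_0 + 10·m_1 + 3·m_2 = 6(Δ_1 - Δ_0) = 7
  3·m_1 + 12·m_2 + 3·m_3 = 6(Δ_2 - Δ_1) = -14
  3·m_2 + 10·m_3 + 2·m_4 = 6(Δ_3 - Δ_2) = 46
Natural end conditions: m_0 = m_4 = 0.
Forward elimination and back-substitution give m_0 = 0, m_1 = 537/340, m_2 = -299/102, m_3 = 1863/340, m_4 = 0.
On [5, 8], s'(x) = b_2 + 2c_2·(x - 5) + 3d_2·(x - 5)² with b_2 = Δ_2 - h_2(2m_2 + m_3)/6 = -59/40, c_2 = m_2/2 = -299/204, d_2 = (m_3 - m_2)/(6h_2) = 8579/18360. So s'(5) = -59/40.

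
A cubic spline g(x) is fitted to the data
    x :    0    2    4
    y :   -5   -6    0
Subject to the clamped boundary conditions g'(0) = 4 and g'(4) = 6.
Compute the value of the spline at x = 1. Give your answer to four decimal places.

Put σ_i = g'' at the i-th knot. Here h = (2, 2) and Δ = (-1/2, 3), so the interior equations h_(i-1)·σ_(i-1) + 2(h_(i-1)+h_i)·σ_i + h_i·σ_(i+1) = 6(Δ_i − Δ_(i-1)) read
  2·σ_0 + 8·σ_1 + 2·σ_2 = 6(Δ_1 - Δ_0) = 21
Clamped end conditions give two more equations: 2h_0·σ_0 + h_0·σ_1 = 6(Δ_0 - g'(0)) = -27 and h_1·σ_1 + 2h_1·σ_2 = 6(g'(4) - Δ_1) = 18.
Solving: σ_0 = -71/8, σ_1 = 17/4, σ_2 = 19/8.
On [0, 2], g(x) = -5 + 4·x - 71/16·x² + 35/32·x³.
With x = 1: g(1) = -139/32.

-4.3438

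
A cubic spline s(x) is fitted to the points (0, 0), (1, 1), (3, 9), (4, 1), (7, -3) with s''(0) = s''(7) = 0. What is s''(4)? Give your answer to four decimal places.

6.9920

With σ_i denoting the second derivative at x_i, h_i = 1, 2, 1, 3, and Δ_i = (y_(i+1) − y_i)/h_i = 1, 4, -8, -4/3:
  1·σ_0 + 6·σ_1 + 2·σ_2 = 6(Δ_1 - Δ_0) = 18
  2·σ_1 + 6·σ_2 + 1·σ_3 = 6(Δ_2 - Δ_1) = -72
  1·σ_2 + 8·σ_3 + 3·σ_4 = 6(Δ_3 - Δ_2) = 40
Natural end conditions: σ_0 = σ_4 = 0.
Hence σ_0 = 0, σ_1 = 1039/125, σ_2 = -1992/125, σ_3 = 874/125, σ_4 = 0.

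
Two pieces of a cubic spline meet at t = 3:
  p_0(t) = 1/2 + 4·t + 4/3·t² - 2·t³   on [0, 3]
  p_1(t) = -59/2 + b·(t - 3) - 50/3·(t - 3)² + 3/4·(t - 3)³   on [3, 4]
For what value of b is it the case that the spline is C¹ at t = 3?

p_0'(t) = 4 + 8/3·t - 6·t², so p_0'(3) = -42. On the right, p_1'(3) = b, so b = -42.

-42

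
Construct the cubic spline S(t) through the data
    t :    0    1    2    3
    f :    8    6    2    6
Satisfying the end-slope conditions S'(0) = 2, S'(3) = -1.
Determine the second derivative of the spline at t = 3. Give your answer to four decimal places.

Let M_i = S''(x_i). Step sizes h_i = 1, 1, 1; slopes of the chords Δ_i = (y_(i+1) - y_i)/h_i = -2, -4, 4.
  1·M_0 + 4·M_1 + 1·M_2 = 6(Δ_1 - Δ_0) = -12
  1·M_1 + 4·M_2 + 1·M_3 = 6(Δ_2 - Δ_1) = 48
Clamped end conditions give two more equations: 2h_0·M_0 + h_0·M_1 = 6(Δ_0 - S'(0)) = -24 and h_2·M_2 + 2h_2·M_3 = 6(S'(3) - Δ_2) = -30.
Hence M_0 = -46/5, M_1 = -28/5, M_2 = 98/5, M_3 = -124/5.

-24.8000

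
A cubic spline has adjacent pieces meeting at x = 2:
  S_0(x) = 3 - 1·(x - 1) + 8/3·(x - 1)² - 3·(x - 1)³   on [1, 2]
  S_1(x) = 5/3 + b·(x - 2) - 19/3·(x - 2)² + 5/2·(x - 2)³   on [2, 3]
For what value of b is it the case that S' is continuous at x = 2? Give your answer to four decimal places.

-4.6667

S_0'(x) = -1 + 16/3·(x - 1) - 9·(x - 1)², so S_0'(2) = -14/3. On the right, S_1'(2) = b, so b = -14/3.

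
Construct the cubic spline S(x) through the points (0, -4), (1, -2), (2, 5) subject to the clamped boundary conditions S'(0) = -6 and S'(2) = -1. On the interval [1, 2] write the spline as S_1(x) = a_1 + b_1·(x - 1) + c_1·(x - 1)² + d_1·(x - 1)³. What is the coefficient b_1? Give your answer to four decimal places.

Let M_i = S''(x_i). Step sizes h_i = 1, 1; slopes of the chords Δ_i = (y_(i+1) - y_i)/h_i = 2, 7.
  1·M_0 + 4·M_1 + 1·M_2 = 6(Δ_1 - Δ_0) = 30
Clamped end conditions give two more equations: 2h_0·M_0 + h_0·M_1 = 6(Δ_0 - S'(0)) = 48 and h_1·M_1 + 2h_1·M_2 = 6(S'(2) - Δ_1) = -48.
Hence M_0 = 19, M_1 = 10, M_2 = -29.
On [1, 2], with S_1(x) = a_1 + b_1·(x - 1) + c_1·(x - 1)² + d_1·(x - 1)³: c_1 = M_1/2 = 5, d_1 = (M_2 - M_1)/(6h_1) = -13/2, b_1 = Δ_1 - h_1(2M_1 + M_2)/6 = 17/2.

8.5000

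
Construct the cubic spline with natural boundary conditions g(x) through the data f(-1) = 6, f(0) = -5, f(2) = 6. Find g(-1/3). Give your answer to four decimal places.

Let σ_i = g''(x_i). Step sizes h_i = 1, 2; slopes of the chords Δ_i = (y_(i+1) - y_i)/h_i = -11, 11/2.
  1·σ_0 + 6·σ_1 + 2·σ_2 = 6(Δ_1 - Δ_0) = 99
Natural end conditions: σ_0 = σ_2 = 0.
Solving: σ_0 = 0, σ_1 = 33/2, σ_2 = 0.
On [-1, 0], g(x) = 6 - 55/4·(x + 1) + 0·(x + 1)² + 11/4·(x + 1)³.
With (x + 1) = 2/3: g(-1/3) = -127/54.

-2.3519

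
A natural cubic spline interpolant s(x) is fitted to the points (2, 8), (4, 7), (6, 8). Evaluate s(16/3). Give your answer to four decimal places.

7.5185

Write M_i for s''(x_i). With h_i = 2, 2 and divided differences Δ_i = -1/2, 1/2, the continuity of s' gives the tridiagonal system
  2·M_0 + 8·M_1 + 2·M_2 = 6(Δ_1 - Δ_0) = 6
Natural end conditions: M_0 = M_2 = 0.
Forward elimination and back-substitution give M_0 = 0, M_1 = 3/4, M_2 = 0.
On [4, 6], s(x) = 7 + 0·(x - 4) + 3/8·(x - 4)² - 1/16·(x - 4)³.
With (x - 4) = 4/3: s(16/3) = 203/27.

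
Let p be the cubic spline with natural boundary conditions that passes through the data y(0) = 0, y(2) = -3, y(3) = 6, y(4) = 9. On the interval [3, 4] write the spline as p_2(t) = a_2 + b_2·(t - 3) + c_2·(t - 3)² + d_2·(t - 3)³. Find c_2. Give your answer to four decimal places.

-6.0652

Write M_i for p''(x_i). With h_i = 2, 1, 1 and divided differences Δ_i = -3/2, 9, 3, the continuity of p' gives the tridiagonal system
  2·M_0 + 6·M_1 + 1·M_2 = 6(Δ_1 - Δ_0) = 63
  1·M_1 + 4·M_2 + 1·M_3 = 6(Δ_2 - Δ_1) = -36
Natural end conditions: M_0 = M_3 = 0.
Hence M_0 = 0, M_1 = 288/23, M_2 = -279/23, M_3 = 0.
On [3, 4], with p_2(t) = a_2 + b_2·(t - 3) + c_2·(t - 3)² + d_2·(t - 3)³: c_2 = M_2/2 = -279/46, d_2 = (M_3 - M_2)/(6h_2) = 93/46, b_2 = Δ_2 - h_2(2M_2 + M_3)/6 = 162/23.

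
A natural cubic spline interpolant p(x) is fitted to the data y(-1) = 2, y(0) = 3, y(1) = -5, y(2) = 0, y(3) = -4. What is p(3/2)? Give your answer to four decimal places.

With σ_i denoting the second derivative at x_i, h_i = 1, 1, 1, 1, and Δ_i = (y_(i+1) − y_i)/h_i = 1, -8, 5, -4:
  1·σ_0 + 4·σ_1 + 1·σ_2 = 6(Δ_1 - Δ_0) = -54
  1·σ_1 + 4·σ_2 + 1·σ_3 = 6(Δ_2 - Δ_1) = 78
  1·σ_2 + 4·σ_3 + 1·σ_4 = 6(Δ_3 - Δ_2) = -54
Natural end conditions: σ_0 = σ_4 = 0.
Hence σ_0 = 0, σ_1 = -21, σ_2 = 30, σ_3 = -21, σ_4 = 0.
On [1, 2], p(x) = -5 - 3/2·(x - 1) + 15·(x - 1)² - 17/2·(x - 1)³.
With (x - 1) = 1/2: p(3/2) = -49/16.

-3.0625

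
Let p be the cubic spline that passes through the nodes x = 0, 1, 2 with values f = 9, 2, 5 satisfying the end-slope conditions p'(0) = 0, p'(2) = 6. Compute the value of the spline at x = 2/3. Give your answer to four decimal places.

Let σ_i = p''(x_i). Step sizes h_i = 1, 1; slopes of the chords Δ_i = (y_(i+1) - y_i)/h_i = -7, 3.
  1·σ_0 + 4·σ_1 + 1·σ_2 = 6(Δ_1 - Δ_0) = 60
Clamped end conditions give two more equations: 2h_0·σ_0 + h_0·σ_1 = 6(Δ_0 - p'(0)) = -42 and h_1·σ_1 + 2h_1·σ_2 = 6(p'(2) - Δ_1) = 18.
Hence σ_0 = -33, σ_1 = 24, σ_2 = -3.
On [0, 1], p(x) = 9 + 0·x - 33/2·x² + 19/2·x³.
With x = 2/3: p(2/3) = 121/27.

4.4815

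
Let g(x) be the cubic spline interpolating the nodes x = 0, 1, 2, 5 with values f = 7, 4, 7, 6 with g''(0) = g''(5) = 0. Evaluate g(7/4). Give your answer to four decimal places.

Let M_i = g''(x_i). Step sizes h_i = 1, 1, 3; slopes of the chords Δ_i = (y_(i+1) - y_i)/h_i = -3, 3, -1/3.
  1·M_0 + 4·M_1 + 1·M_2 = 6(Δ_1 - Δ_0) = 36
  1·M_1 + 8·M_2 + 3·M_3 = 6(Δ_2 - Δ_1) = -20
Natural end conditions: M_0 = M_3 = 0.
Hence M_0 = 0, M_1 = 308/31, M_2 = -116/31, M_3 = 0.
On [1, 2], g(x) = 4 + 29/93·(x - 1) + 154/31·(x - 1)² - 212/93·(x - 1)³.
With (x - 1) = 3/4: g(7/4) = 3009/496.

6.0665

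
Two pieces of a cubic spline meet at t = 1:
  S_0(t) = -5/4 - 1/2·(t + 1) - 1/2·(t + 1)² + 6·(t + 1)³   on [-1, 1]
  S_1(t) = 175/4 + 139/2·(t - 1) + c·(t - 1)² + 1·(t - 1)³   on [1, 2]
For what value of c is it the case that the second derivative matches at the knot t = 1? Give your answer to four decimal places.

S_0''(t) = -1 + 36·(t + 1), so S_0''(1) = 71. On the right, S_1''(1) = 2c, so c = 71/2.

35.5000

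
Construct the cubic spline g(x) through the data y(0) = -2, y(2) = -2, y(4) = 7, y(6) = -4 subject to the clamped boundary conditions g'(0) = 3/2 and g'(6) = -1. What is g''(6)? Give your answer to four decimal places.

13.1667

Put M_i = g'' at the i-th knot. Here h = (2, 2, 2) and Δ = (0, 9/2, -11/2), so the interior equations h_(i-1)·M_(i-1) + 2(h_(i-1)+h_i)·M_i + h_i·M_(i+1) = 6(Δ_i − Δ_(i-1)) read
  2·M_0 + 8·M_1 + 2·M_2 = 6(Δ_1 - Δ_0) = 27
  2·M_1 + 8·M_2 + 2·M_3 = 6(Δ_2 - Δ_1) = -60
Clamped end conditions give two more equations: 2h_0·M_0 + h_0·M_1 = 6(Δ_0 - g'(0)) = -9 and h_2·M_2 + 2h_2·M_3 = 6(g'(6) - Δ_2) = 27.
Solving: M_0 = -19/3, M_1 = 49/6, M_2 = -77/6, M_3 = 79/6.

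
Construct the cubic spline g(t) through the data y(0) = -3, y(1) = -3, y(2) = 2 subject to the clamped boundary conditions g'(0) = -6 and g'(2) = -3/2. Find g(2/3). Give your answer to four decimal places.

With σ_i denoting the second derivative at x_i, h_i = 1, 1, and Δ_i = (y_(i+1) − y_i)/h_i = 0, 5:
  1·σ_0 + 4·σ_1 + 1·σ_2 = 6(Δ_1 - Δ_0) = 30
Clamped end conditions give two more equations: 2h_0·σ_0 + h_0·σ_1 = 6(Δ_0 - g'(0)) = 36 and h_1·σ_1 + 2h_1·σ_2 = 6(g'(2) - Δ_1) = -39.
Solving the tridiagonal system: σ_0 = 51/4, σ_1 = 21/2, σ_2 = -99/4.
On [0, 1], g(t) = -3 - 6·t + 51/8·t² - 3/8·t³.
With t = 2/3: g(2/3) = -77/18.

-4.2778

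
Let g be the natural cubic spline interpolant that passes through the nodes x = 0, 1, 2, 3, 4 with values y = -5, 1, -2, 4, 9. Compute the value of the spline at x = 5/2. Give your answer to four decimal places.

Put m_i = g'' at the i-th knot. Here h = (1, 1, 1, 1) and Δ = (6, -3, 6, 5), so the interior equations h_(i-1)·m_(i-1) + 2(h_(i-1)+h_i)·m_i + h_i·m_(i+1) = 6(Δ_i − Δ_(i-1)) read
  1·m_0 + 4·m_1 + 1·m_2 = 6(Δ_1 - Δ_0) = -54
  1·m_1 + 4·m_2 + 1·m_3 = 6(Δ_2 - Δ_1) = 54
  1·m_2 + 4·m_3 + 1·m_4 = 6(Δ_3 - Δ_2) = -6
Natural end conditions: m_0 = m_4 = 0.
Solving: m_0 = 0, m_1 = -129/7, m_2 = 138/7, m_3 = -45/7, m_4 = 0.
On [2, 3], g(x) = -2 + 1/2·(x - 2) + 69/7·(x - 2)² - 61/14·(x - 2)³.
With (x - 2) = 1/2: g(5/2) = 19/112.

0.1696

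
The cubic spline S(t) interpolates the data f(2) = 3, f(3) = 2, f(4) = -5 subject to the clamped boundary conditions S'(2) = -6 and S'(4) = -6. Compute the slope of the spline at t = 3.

Let σ_i = S''(x_i). Step sizes h_i = 1, 1; slopes of the chords Δ_i = (y_(i+1) - y_i)/h_i = -1, -7.
  1·σ_0 + 4·σ_1 + 1·σ_2 = 6(Δ_1 - Δ_0) = -36
Clamped end conditions give two more equations: 2h_0·σ_0 + h_0·σ_1 = 6(Δ_0 - S'(2)) = 30 and h_1·σ_1 + 2h_1·σ_2 = 6(S'(4) - Δ_1) = 6.
Solving the tridiagonal system: σ_0 = 24, σ_1 = -18, σ_2 = 12.
On [3, 4], S'(t) = b_1 + 2c_1·(t - 3) + 3d_1·(t - 3)² with b_1 = Δ_1 - h_1(2σ_1 + σ_2)/6 = -3, c_1 = σ_1/2 = -9, d_1 = (σ_2 - σ_1)/(6h_1) = 5. So S'(3) = -3.

-3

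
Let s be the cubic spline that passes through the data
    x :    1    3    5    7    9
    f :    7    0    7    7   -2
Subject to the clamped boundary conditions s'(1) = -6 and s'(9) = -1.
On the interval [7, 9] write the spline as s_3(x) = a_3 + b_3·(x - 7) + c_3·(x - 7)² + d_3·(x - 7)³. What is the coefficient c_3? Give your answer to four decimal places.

-2.2589

Put σ_i = s'' at the i-th knot. Here h = (2, 2, 2, 2) and Δ = (-7/2, 7/2, 0, -9/2), so the interior equations h_(i-1)·σ_(i-1) + 2(h_(i-1)+h_i)·σ_i + h_i·σ_(i+1) = 6(Δ_i − Δ_(i-1)) read
  2·σ_0 + 8·σ_1 + 2·σ_2 = 6(Δ_1 - Δ_0) = 42
  2·σ_1 + 8·σ_2 + 2·σ_3 = 6(Δ_2 - Δ_1) = -21
  2·σ_2 + 8·σ_3 + 2·σ_4 = 6(Δ_3 - Δ_2) = -27
Clamped end conditions give two more equations: 2h_0·σ_0 + h_0·σ_1 = 6(Δ_0 - s'(1)) = 15 and h_3·σ_3 + 2h_3·σ_4 = 6(s'(9) - Δ_3) = 21.
Solving the tridiagonal system: σ_0 = 97/112, σ_1 = 323/56, σ_2 = -47/16, σ_3 = -253/56, σ_4 = 841/112.
On [7, 9], with s_3(x) = a_3 + b_3·(x - 7) + c_3·(x - 7)² + d_3·(x - 7)³: c_3 = σ_3/2 = -253/112, d_3 = (σ_4 - σ_3)/(6h_3) = 449/448, b_3 = Δ_3 - h_3(2σ_3 + σ_4)/6 = -447/112.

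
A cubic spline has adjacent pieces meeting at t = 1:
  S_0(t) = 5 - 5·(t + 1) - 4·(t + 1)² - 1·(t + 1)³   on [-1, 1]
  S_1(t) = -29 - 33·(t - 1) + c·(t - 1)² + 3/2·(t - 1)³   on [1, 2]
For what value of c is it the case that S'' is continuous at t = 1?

-10

S_0''(t) = -8 - 6·(t + 1), so S_0''(1) = -20. On the right, S_1''(1) = 2c, so c = -10.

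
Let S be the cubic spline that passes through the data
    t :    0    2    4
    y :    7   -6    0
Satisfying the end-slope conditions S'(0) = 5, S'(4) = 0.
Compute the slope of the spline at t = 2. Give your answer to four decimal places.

-3.8750

Put m_i = S'' at the i-th knot. Here h = (2, 2) and Δ = (-13/2, 3), so the interior equations h_(i-1)·m_(i-1) + 2(h_(i-1)+h_i)·m_i + h_i·m_(i+1) = 6(Δ_i − Δ_(i-1)) read
  2·m_0 + 8·m_1 + 2·m_2 = 6(Δ_1 - Δ_0) = 57
Clamped end conditions give two more equations: 2h_0·m_0 + h_0·m_1 = 6(Δ_0 - S'(0)) = -69 and h_1·m_1 + 2h_1·m_2 = 6(S'(4) - Δ_1) = -18.
Solving: m_0 = -205/8, m_1 = 67/4, m_2 = -103/8.
On [2, 4], S'(t) = b_1 + 2c_1·(t - 2) + 3d_1·(t - 2)² with b_1 = Δ_1 - h_1(2m_1 + m_2)/6 = -31/8, c_1 = m_1/2 = 67/8, d_1 = (m_2 - m_1)/(6h_1) = -79/32. So S'(2) = -31/8.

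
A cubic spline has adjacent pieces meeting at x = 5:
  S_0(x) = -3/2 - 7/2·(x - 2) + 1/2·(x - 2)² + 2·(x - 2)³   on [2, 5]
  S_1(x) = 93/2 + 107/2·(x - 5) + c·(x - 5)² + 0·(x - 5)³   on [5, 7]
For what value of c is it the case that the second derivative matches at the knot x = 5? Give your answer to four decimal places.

18.5000

S_0''(x) = 1 + 12·(x - 2), so S_0''(5) = 37. On the right, S_1''(5) = 2c, so c = 37/2.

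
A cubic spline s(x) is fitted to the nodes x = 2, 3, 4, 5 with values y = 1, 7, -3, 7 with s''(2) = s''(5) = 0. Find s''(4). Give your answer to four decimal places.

38.4000

With m_i denoting the second derivative at x_i, h_i = 1, 1, 1, and Δ_i = (y_(i+1) − y_i)/h_i = 6, -10, 10:
  1·m_0 + 4·m_1 + 1·m_2 = 6(Δ_1 - Δ_0) = -96
  1·m_1 + 4·m_2 + 1·m_3 = 6(Δ_2 - Δ_1) = 120
Natural end conditions: m_0 = m_3 = 0.
Hence m_0 = 0, m_1 = -168/5, m_2 = 192/5, m_3 = 0.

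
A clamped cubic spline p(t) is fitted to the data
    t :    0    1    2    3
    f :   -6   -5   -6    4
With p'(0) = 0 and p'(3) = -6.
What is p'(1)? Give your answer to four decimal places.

-2.2000

Write σ_i for p''(x_i). With h_i = 1, 1, 1 and divided differences Δ_i = 1, -1, 10, the continuity of p' gives the tridiagonal system
  1·σ_0 + 4·σ_1 + 1·σ_2 = 6(Δ_1 - Δ_0) = -12
  1·σ_1 + 4·σ_2 + 1·σ_3 = 6(Δ_2 - Δ_1) = 66
Clamped end conditions give two more equations: 2h_0·σ_0 + h_0·σ_1 = 6(Δ_0 - p'(0)) = 6 and h_2·σ_2 + 2h_2·σ_3 = 6(p'(3) - Δ_2) = -96.
Solving: σ_0 = 52/5, σ_1 = -74/5, σ_2 = 184/5, σ_3 = -332/5.
On [1, 2], p'(t) = b_1 + 2c_1·(t - 1) + 3d_1·(t - 1)² with b_1 = Δ_1 - h_1(2σ_1 + σ_2)/6 = -11/5, c_1 = σ_1/2 = -37/5, d_1 = (σ_2 - σ_1)/(6h_1) = 43/5. So p'(1) = -11/5.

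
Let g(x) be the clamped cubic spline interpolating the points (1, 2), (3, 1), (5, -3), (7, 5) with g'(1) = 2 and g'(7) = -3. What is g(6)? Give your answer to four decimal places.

2.5083

Put m_i = g'' at the i-th knot. Here h = (2, 2, 2) and Δ = (-1/2, -2, 4), so the interior equations h_(i-1)·m_(i-1) + 2(h_(i-1)+h_i)·m_i + h_i·m_(i+1) = 6(Δ_i − Δ_(i-1)) read
  2·m_0 + 8·m_1 + 2·m_2 = 6(Δ_1 - Δ_0) = -9
  2·m_1 + 8·m_2 + 2·m_3 = 6(Δ_2 - Δ_1) = 36
Clamped end conditions give two more equations: 2h_0·m_0 + h_0·m_1 = 6(Δ_0 - g'(1)) = -15 and h_2·m_2 + 2h_2·m_3 = 6(g'(7) - Δ_2) = -42.
Solving: m_0 = -71/30, m_1 = -83/30, m_2 = 134/15, m_3 = -449/30.
On [5, 7], g(x) = -3 + 91/30·(x - 5) + 67/15·(x - 5)² - 239/120·(x - 5)³.
With (x - 5) = 1: g(6) = 301/120.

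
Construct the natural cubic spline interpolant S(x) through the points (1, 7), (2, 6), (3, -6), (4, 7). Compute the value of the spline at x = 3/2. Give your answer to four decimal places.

8.2250

With M_i denoting the second derivative at x_i, h_i = 1, 1, 1, and Δ_i = (y_(i+1) − y_i)/h_i = -1, -12, 13:
  1·M_0 + 4·M_1 + 1·M_2 = 6(Δ_1 - Δ_0) = -66
  1·M_1 + 4·M_2 + 1·M_3 = 6(Δ_2 - Δ_1) = 150
Natural end conditions: M_0 = M_3 = 0.
Solving: M_0 = 0, M_1 = -138/5, M_2 = 222/5, M_3 = 0.
On [1, 2], S(x) = 7 + 18/5·(x - 1) + 0·(x - 1)² - 23/5·(x - 1)³.
With (x - 1) = 1/2: S(3/2) = 329/40.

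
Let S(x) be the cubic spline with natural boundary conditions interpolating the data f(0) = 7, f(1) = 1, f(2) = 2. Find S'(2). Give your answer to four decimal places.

Let m_i = S''(x_i). Step sizes h_i = 1, 1; slopes of the chords Δ_i = (y_(i+1) - y_i)/h_i = -6, 1.
  1·m_0 + 4·m_1 + 1·m_2 = 6(Δ_1 - Δ_0) = 42
Natural end conditions: m_0 = m_2 = 0.
Solving: m_0 = 0, m_1 = 21/2, m_2 = 0.
On [1, 2], S'(x) = b_1 + 2c_1·(x - 1) + 3d_1·(x - 1)² with b_1 = Δ_1 - h_1(2m_1 + m_2)/6 = -5/2, c_1 = m_1/2 = 21/4, d_1 = (m_2 - m_1)/(6h_1) = -7/4. So S'(2) = 11/4.

2.7500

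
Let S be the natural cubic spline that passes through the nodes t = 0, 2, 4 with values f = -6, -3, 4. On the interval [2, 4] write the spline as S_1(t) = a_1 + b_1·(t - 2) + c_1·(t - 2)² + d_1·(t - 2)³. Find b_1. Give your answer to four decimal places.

Let M_i = S''(x_i). Step sizes h_i = 2, 2; slopes of the chords Δ_i = (y_(i+1) - y_i)/h_i = 3/2, 7/2.
  2·M_0 + 8·M_1 + 2·M_2 = 6(Δ_1 - Δ_0) = 12
Natural end conditions: M_0 = M_2 = 0.
Solving the tridiagonal system: M_0 = 0, M_1 = 3/2, M_2 = 0.
On [2, 4], with S_1(t) = a_1 + b_1·(t - 2) + c_1·(t - 2)² + d_1·(t - 2)³: c_1 = M_1/2 = 3/4, d_1 = (M_2 - M_1)/(6h_1) = -1/8, b_1 = Δ_1 - h_1(2M_1 + M_2)/6 = 5/2.

2.5000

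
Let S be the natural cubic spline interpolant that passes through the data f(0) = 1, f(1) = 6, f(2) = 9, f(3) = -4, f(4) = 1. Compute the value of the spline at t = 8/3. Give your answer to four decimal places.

-0.1693

Let σ_i = S''(x_i). Step sizes h_i = 1, 1, 1, 1; slopes of the chords Δ_i = (y_(i+1) - y_i)/h_i = 5, 3, -13, 5.
  1·σ_0 + 4·σ_1 + 1·σ_2 = 6(Δ_1 - Δ_0) = -12
  1·σ_1 + 4·σ_2 + 1·σ_3 = 6(Δ_2 - Δ_1) = -96
  1·σ_2 + 4·σ_3 + 1·σ_4 = 6(Δ_3 - Δ_2) = 108
Natural end conditions: σ_0 = σ_4 = 0.
Solving the tridiagonal system: σ_0 = 0, σ_1 = 39/7, σ_2 = -240/7, σ_3 = 249/7, σ_4 = 0.
On [2, 3], S(t) = 9 - 15/2·(t - 2) - 120/7·(t - 2)² + 163/14·(t - 2)³.
With (t - 2) = 2/3: S(8/3) = -32/189.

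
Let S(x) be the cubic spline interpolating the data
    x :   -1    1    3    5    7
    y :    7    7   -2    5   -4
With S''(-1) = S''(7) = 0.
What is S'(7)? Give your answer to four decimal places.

Put σ_i = S'' at the i-th knot. Here h = (2, 2, 2, 2) and Δ = (0, -9/2, 7/2, -9/2), so the interior equations h_(i-1)·σ_(i-1) + 2(h_(i-1)+h_i)·σ_i + h_i·σ_(i+1) = 6(Δ_i − Δ_(i-1)) read
  2·σ_0 + 8·σ_1 + 2·σ_2 = 6(Δ_1 - Δ_0) = -27
  2·σ_1 + 8·σ_2 + 2·σ_3 = 6(Δ_2 - Δ_1) = 48
  2·σ_2 + 8·σ_3 + 2·σ_4 = 6(Δ_3 - Δ_2) = -48
Natural end conditions: σ_0 = σ_4 = 0.
Solving the tridiagonal system: σ_0 = 0, σ_1 = -645/112, σ_2 = 267/28, σ_3 = -939/112, σ_4 = 0.
On [5, 7], S'(x) = b_3 + 2c_3·(x - 5) + 3d_3·(x - 5)² with b_3 = Δ_3 - h_3(2σ_3 + σ_4)/6 = 61/56, c_3 = σ_3/2 = -939/224, d_3 = (σ_4 - σ_3)/(6h_3) = 313/448. So S'(7) = -817/112.

-7.2946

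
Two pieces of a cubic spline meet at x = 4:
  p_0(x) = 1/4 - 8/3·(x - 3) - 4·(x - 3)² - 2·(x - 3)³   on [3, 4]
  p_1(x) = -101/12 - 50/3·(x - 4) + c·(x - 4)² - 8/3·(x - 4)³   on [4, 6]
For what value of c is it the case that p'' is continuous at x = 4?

-10

p_0''(x) = -8 - 12·(x - 3), so p_0''(4) = -20. On the right, p_1''(4) = 2c, so c = -10.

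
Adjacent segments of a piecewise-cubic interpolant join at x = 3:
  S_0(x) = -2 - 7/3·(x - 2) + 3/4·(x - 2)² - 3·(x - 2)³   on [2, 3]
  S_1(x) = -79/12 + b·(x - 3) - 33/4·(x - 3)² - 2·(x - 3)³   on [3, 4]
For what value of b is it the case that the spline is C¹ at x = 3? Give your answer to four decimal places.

-9.8333

S_0'(x) = -7/3 + 3/2·(x - 2) - 9·(x - 2)², so S_0'(3) = -59/6. On the right, S_1'(3) = b, so b = -59/6.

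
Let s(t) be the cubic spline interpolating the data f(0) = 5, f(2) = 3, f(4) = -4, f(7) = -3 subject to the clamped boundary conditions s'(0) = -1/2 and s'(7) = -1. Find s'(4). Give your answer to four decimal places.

-1.9189

Let M_i = s''(x_i). Step sizes h_i = 2, 2, 3; slopes of the chords Δ_i = (y_(i+1) - y_i)/h_i = -1, -7/2, 1/3.
  2·M_0 + 8·M_1 + 2·M_2 = 6(Δ_1 - Δ_0) = -15
  2·M_1 + 10·M_2 + 3·M_3 = 6(Δ_2 - Δ_1) = 23
Clamped end conditions give two more equations: 2h_0·M_0 + h_0·M_1 = 6(Δ_0 - s'(0)) = -3 and h_2·M_2 + 2h_2·M_3 = 6(s'(7) - Δ_2) = -8.
Solving the tridiagonal system: M_0 = 57/74, M_1 = -225/74, M_2 = 144/37, M_3 = -364/111.
On [4, 7], s'(t) = b_2 + 2c_2·(t - 4) + 3d_2·(t - 4)² with b_2 = Δ_2 - h_2(2M_2 + M_3)/6 = -71/37, c_2 = M_2/2 = 72/37, d_2 = (M_3 - M_2)/(6h_2) = -398/999. So s'(4) = -71/37.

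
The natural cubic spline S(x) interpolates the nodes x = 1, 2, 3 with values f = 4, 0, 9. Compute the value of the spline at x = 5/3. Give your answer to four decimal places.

With M_i denoting the second derivative at x_i, h_i = 1, 1, and Δ_i = (y_(i+1) − y_i)/h_i = -4, 9:
  1·M_0 + 4·M_1 + 1·M_2 = 6(Δ_1 - Δ_0) = 78
Natural end conditions: M_0 = M_2 = 0.
Solving: M_0 = 0, M_1 = 39/2, M_2 = 0.
On [1, 2], S(x) = 4 - 29/4·(x - 1) + 0·(x - 1)² + 13/4·(x - 1)³.
With (x - 1) = 2/3: S(5/3) = 7/54.

0.1296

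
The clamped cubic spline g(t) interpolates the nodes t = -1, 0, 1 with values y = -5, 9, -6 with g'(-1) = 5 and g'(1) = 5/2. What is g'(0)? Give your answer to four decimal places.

Let M_i = g''(x_i). Step sizes h_i = 1, 1; slopes of the chords Δ_i = (y_(i+1) - y_i)/h_i = 14, -15.
  1·M_0 + 4·M_1 + 1·M_2 = 6(Δ_1 - Δ_0) = -174
Clamped end conditions give two more equations: 2h_0·M_0 + h_0·M_1 = 6(Δ_0 - g'(-1)) = 54 and h_1·M_1 + 2h_1·M_2 = 6(g'(1) - Δ_1) = 105.
Hence M_0 = 277/4, M_1 = -169/2, M_2 = 379/4.
On [0, 1], g'(t) = b_1 + 2c_1·t + 3d_1·t² with b_1 = Δ_1 - h_1(2M_1 + M_2)/6 = -21/8, c_1 = M_1/2 = -169/4, d_1 = (M_2 - M_1)/(6h_1) = 239/8. So g'(0) = -21/8.

-2.6250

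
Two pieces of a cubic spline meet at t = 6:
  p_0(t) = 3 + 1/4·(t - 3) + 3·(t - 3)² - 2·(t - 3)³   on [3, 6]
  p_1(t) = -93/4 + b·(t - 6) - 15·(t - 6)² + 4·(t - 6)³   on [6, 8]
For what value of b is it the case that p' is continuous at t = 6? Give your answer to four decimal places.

p_0'(t) = 1/4 + 6·(t - 3) - 6·(t - 3)², so p_0'(6) = -143/4. On the right, p_1'(6) = b, so b = -143/4.

-35.7500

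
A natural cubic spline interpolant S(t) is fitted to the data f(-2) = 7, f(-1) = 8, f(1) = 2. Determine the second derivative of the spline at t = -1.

With σ_i denoting the second derivative at x_i, h_i = 1, 2, and Δ_i = (y_(i+1) − y_i)/h_i = 1, -3:
  1·σ_0 + 6·σ_1 + 2·σ_2 = 6(Δ_1 - Δ_0) = -24
Natural end conditions: σ_0 = σ_2 = 0.
Solving: σ_0 = 0, σ_1 = -4, σ_2 = 0.

-4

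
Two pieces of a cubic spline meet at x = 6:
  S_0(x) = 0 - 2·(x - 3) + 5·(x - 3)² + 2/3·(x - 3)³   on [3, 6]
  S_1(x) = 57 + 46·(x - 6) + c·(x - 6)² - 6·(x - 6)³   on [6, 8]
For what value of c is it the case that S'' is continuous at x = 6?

11

S_0''(x) = 10 + 4·(x - 3), so S_0''(6) = 22. On the right, S_1''(6) = 2c, so c = 11.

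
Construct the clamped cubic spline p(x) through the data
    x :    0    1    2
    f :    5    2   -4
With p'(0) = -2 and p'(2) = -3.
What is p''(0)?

1

Let M_i = p''(x_i). Step sizes h_i = 1, 1; slopes of the chords Δ_i = (y_(i+1) - y_i)/h_i = -3, -6.
  1·M_0 + 4·M_1 + 1·M_2 = 6(Δ_1 - Δ_0) = -18
Clamped end conditions give two more equations: 2h_0·M_0 + h_0·M_1 = 6(Δ_0 - p'(0)) = -6 and h_1·M_1 + 2h_1·M_2 = 6(p'(2) - Δ_1) = 18.
Forward elimination and back-substitution give M_0 = 1, M_1 = -8, M_2 = 13.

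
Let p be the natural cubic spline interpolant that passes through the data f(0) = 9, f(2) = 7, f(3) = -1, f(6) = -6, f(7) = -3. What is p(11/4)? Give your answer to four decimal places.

Let M_i = p''(x_i). Step sizes h_i = 2, 1, 3, 1; slopes of the chords Δ_i = (y_(i+1) - y_i)/h_i = -1, -8, -5/3, 3.
  2·M_0 + 6·M_1 + 1·M_2 = 6(Δ_1 - Δ_0) = -42
  1·M_1 + 8·M_2 + 3·M_3 = 6(Δ_2 - Δ_1) = 38
  3·M_2 + 8·M_3 + 1·M_4 = 6(Δ_3 - Δ_2) = 28
Natural end conditions: M_0 = M_4 = 0.
Forward elimination and back-substitution give M_0 = 0, M_1 = -55/7, M_2 = 36/7, M_3 = 11/7, M_4 = 0.
On [2, 3], p(x) = 7 - 131/21·(x - 2) - 55/14·(x - 2)² + 13/6·(x - 2)³.
With (x - 2) = 3/4: p(11/4) = 919/896.

1.0257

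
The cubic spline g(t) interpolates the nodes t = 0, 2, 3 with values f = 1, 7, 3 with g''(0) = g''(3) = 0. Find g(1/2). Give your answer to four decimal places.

Let M_i = g''(x_i). Step sizes h_i = 2, 1; slopes of the chords Δ_i = (y_(i+1) - y_i)/h_i = 3, -4.
  2·M_0 + 6·M_1 + 1·M_2 = 6(Δ_1 - Δ_0) = -42
Natural end conditions: M_0 = M_2 = 0.
Forward elimination and back-substitution give M_0 = 0, M_1 = -7, M_2 = 0.
On [0, 2], g(t) = 1 + 16/3·t + 0·t² - 7/12·t³.
With t = 1/2: g(1/2) = 115/32.

3.5938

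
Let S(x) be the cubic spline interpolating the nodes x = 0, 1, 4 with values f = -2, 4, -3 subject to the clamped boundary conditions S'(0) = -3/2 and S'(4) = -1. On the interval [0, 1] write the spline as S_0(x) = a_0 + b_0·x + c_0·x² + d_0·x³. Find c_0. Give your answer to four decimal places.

14.4375

Let σ_i = S''(x_i). Step sizes h_i = 1, 3; slopes of the chords Δ_i = (y_(i+1) - y_i)/h_i = 6, -7/3.
  1·σ_0 + 8·σ_1 + 3·σ_2 = 6(Δ_1 - Δ_0) = -50
Clamped end conditions give two more equations: 2h_0·σ_0 + h_0·σ_1 = 6(Δ_0 - S'(0)) = 45 and h_1·σ_1 + 2h_1·σ_2 = 6(S'(4) - Δ_1) = 8.
Solving: σ_0 = 231/8, σ_1 = -51/4, σ_2 = 185/24.
On [0, 1], with S_0(x) = a_0 + b_0·x + c_0·x² + d_0·x³: c_0 = σ_0/2 = 231/16, d_0 = (σ_1 - σ_0)/(6h_0) = -111/16, b_0 = Δ_0 - h_0(2σ_0 + σ_1)/6 = -3/2.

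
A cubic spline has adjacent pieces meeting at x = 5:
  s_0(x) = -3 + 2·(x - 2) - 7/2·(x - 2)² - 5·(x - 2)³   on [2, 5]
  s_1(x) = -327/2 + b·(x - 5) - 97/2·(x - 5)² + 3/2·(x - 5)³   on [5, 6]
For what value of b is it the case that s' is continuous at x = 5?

s_0'(x) = 2 - 7·(x - 2) - 15·(x - 2)², so s_0'(5) = -154. On the right, s_1'(5) = b, so b = -154.

-154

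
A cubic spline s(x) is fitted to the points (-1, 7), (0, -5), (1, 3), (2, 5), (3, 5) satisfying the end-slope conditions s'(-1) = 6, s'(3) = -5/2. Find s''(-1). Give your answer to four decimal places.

Let M_i = s''(x_i). Step sizes h_i = 1, 1, 1, 1; slopes of the chords Δ_i = (y_(i+1) - y_i)/h_i = -12, 8, 2, 0.
  1·M_0 + 4·M_1 + 1·M_2 = 6(Δ_1 - Δ_0) = 120
  1·M_1 + 4·M_2 + 1·M_3 = 6(Δ_2 - Δ_1) = -36
  1·M_2 + 4·M_3 + 1·M_4 = 6(Δ_3 - Δ_2) = -12
Clamped end conditions give two more equations: 2h_0·M_0 + h_0·M_1 = 6(Δ_0 - s'(-1)) = -108 and h_3·M_3 + 2h_3·M_4 = 6(s'(3) - Δ_3) = -15.
Hence M_0 = -659/8, M_1 = 227/4, M_2 = -197/8, M_3 = 23/4, M_4 = -83/8.

-82.3750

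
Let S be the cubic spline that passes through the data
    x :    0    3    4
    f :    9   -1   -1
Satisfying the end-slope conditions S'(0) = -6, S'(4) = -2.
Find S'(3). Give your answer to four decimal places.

0.2500

Put m_i = S'' at the i-th knot. Here h = (3, 1) and Δ = (-10/3, 0), so the interior equations h_(i-1)·m_(i-1) + 2(h_(i-1)+h_i)·m_i + h_i·m_(i+1) = 6(Δ_i − Δ_(i-1)) read
  3·m_0 + 8·m_1 + 1·m_2 = 6(Δ_1 - Δ_0) = 20
Clamped end conditions give two more equations: 2h_0·m_0 + h_0·m_1 = 6(Δ_0 - S'(0)) = 16 and h_1·m_1 + 2h_1·m_2 = 6(S'(4) - Δ_1) = -12.
Solving: m_0 = 7/6, m_1 = 3, m_2 = -15/2.
On [3, 4], S'(x) = b_1 + 2c_1·(x - 3) + 3d_1·(x - 3)² with b_1 = Δ_1 - h_1(2m_1 + m_2)/6 = 1/4, c_1 = m_1/2 = 3/2, d_1 = (m_2 - m_1)/(6h_1) = -7/4. So S'(3) = 1/4.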